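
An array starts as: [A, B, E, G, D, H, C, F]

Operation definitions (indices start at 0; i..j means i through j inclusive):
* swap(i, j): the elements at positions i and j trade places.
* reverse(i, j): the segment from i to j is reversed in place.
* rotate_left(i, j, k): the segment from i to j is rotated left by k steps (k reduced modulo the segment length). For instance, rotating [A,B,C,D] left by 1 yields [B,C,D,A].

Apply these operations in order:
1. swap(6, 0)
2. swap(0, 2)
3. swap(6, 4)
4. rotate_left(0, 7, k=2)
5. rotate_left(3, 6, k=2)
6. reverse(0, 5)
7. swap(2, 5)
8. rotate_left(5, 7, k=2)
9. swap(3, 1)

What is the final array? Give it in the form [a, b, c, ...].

After 1 (swap(6, 0)): [C, B, E, G, D, H, A, F]
After 2 (swap(0, 2)): [E, B, C, G, D, H, A, F]
After 3 (swap(6, 4)): [E, B, C, G, A, H, D, F]
After 4 (rotate_left(0, 7, k=2)): [C, G, A, H, D, F, E, B]
After 5 (rotate_left(3, 6, k=2)): [C, G, A, F, E, H, D, B]
After 6 (reverse(0, 5)): [H, E, F, A, G, C, D, B]
After 7 (swap(2, 5)): [H, E, C, A, G, F, D, B]
After 8 (rotate_left(5, 7, k=2)): [H, E, C, A, G, B, F, D]
After 9 (swap(3, 1)): [H, A, C, E, G, B, F, D]

Answer: [H, A, C, E, G, B, F, D]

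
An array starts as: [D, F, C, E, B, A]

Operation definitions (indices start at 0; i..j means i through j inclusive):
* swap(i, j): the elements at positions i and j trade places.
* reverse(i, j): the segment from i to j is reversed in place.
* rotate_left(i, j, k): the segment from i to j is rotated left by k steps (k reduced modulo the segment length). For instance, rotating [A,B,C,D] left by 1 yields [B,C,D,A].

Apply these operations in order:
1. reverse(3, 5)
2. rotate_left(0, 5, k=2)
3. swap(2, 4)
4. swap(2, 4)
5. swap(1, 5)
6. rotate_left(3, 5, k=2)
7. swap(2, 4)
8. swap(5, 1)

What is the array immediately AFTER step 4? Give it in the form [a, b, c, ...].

After 1 (reverse(3, 5)): [D, F, C, A, B, E]
After 2 (rotate_left(0, 5, k=2)): [C, A, B, E, D, F]
After 3 (swap(2, 4)): [C, A, D, E, B, F]
After 4 (swap(2, 4)): [C, A, B, E, D, F]

Answer: [C, A, B, E, D, F]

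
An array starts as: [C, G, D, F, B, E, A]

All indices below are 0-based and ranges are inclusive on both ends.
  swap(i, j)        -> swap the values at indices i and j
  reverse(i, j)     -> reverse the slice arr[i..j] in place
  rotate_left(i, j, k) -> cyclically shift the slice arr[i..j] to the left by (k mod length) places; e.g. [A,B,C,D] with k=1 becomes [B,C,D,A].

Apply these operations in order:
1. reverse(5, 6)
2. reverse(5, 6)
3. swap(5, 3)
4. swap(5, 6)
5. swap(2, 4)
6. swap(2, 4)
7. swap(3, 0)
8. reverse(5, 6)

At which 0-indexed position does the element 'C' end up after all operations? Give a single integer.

Answer: 3

Derivation:
After 1 (reverse(5, 6)): [C, G, D, F, B, A, E]
After 2 (reverse(5, 6)): [C, G, D, F, B, E, A]
After 3 (swap(5, 3)): [C, G, D, E, B, F, A]
After 4 (swap(5, 6)): [C, G, D, E, B, A, F]
After 5 (swap(2, 4)): [C, G, B, E, D, A, F]
After 6 (swap(2, 4)): [C, G, D, E, B, A, F]
After 7 (swap(3, 0)): [E, G, D, C, B, A, F]
After 8 (reverse(5, 6)): [E, G, D, C, B, F, A]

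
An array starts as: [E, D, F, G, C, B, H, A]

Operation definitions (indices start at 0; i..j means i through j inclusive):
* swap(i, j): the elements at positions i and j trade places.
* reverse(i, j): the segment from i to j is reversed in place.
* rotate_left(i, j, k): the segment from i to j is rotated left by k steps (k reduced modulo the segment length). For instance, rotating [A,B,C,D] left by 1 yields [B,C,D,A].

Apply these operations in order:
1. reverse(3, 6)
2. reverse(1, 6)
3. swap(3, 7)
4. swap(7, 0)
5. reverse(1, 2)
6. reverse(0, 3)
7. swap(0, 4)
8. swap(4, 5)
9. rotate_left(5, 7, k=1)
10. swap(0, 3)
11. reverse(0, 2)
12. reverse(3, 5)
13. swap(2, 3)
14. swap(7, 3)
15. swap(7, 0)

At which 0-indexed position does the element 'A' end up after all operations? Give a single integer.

Answer: 3

Derivation:
After 1 (reverse(3, 6)): [E, D, F, H, B, C, G, A]
After 2 (reverse(1, 6)): [E, G, C, B, H, F, D, A]
After 3 (swap(3, 7)): [E, G, C, A, H, F, D, B]
After 4 (swap(7, 0)): [B, G, C, A, H, F, D, E]
After 5 (reverse(1, 2)): [B, C, G, A, H, F, D, E]
After 6 (reverse(0, 3)): [A, G, C, B, H, F, D, E]
After 7 (swap(0, 4)): [H, G, C, B, A, F, D, E]
After 8 (swap(4, 5)): [H, G, C, B, F, A, D, E]
After 9 (rotate_left(5, 7, k=1)): [H, G, C, B, F, D, E, A]
After 10 (swap(0, 3)): [B, G, C, H, F, D, E, A]
After 11 (reverse(0, 2)): [C, G, B, H, F, D, E, A]
After 12 (reverse(3, 5)): [C, G, B, D, F, H, E, A]
After 13 (swap(2, 3)): [C, G, D, B, F, H, E, A]
After 14 (swap(7, 3)): [C, G, D, A, F, H, E, B]
After 15 (swap(7, 0)): [B, G, D, A, F, H, E, C]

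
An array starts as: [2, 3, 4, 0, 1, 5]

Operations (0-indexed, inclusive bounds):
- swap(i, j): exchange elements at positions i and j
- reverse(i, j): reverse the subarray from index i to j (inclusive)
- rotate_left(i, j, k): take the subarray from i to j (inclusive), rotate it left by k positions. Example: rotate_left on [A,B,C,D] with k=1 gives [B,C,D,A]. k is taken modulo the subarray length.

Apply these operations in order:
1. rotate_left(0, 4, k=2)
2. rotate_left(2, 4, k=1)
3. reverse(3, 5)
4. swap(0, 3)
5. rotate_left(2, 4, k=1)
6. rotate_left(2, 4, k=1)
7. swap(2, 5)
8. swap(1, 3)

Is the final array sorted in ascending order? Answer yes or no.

After 1 (rotate_left(0, 4, k=2)): [4, 0, 1, 2, 3, 5]
After 2 (rotate_left(2, 4, k=1)): [4, 0, 2, 3, 1, 5]
After 3 (reverse(3, 5)): [4, 0, 2, 5, 1, 3]
After 4 (swap(0, 3)): [5, 0, 2, 4, 1, 3]
After 5 (rotate_left(2, 4, k=1)): [5, 0, 4, 1, 2, 3]
After 6 (rotate_left(2, 4, k=1)): [5, 0, 1, 2, 4, 3]
After 7 (swap(2, 5)): [5, 0, 3, 2, 4, 1]
After 8 (swap(1, 3)): [5, 2, 3, 0, 4, 1]

Answer: no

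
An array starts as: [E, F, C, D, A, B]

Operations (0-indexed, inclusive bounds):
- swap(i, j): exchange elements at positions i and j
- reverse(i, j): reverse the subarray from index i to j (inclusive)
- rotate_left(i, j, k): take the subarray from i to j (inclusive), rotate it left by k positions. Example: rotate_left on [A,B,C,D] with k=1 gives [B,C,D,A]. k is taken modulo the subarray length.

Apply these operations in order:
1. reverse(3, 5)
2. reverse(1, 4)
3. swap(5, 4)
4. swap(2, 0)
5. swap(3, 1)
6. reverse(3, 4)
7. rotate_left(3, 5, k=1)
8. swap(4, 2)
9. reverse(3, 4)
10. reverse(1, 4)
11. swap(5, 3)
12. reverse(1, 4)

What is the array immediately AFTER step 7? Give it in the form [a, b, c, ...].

After 1 (reverse(3, 5)): [E, F, C, B, A, D]
After 2 (reverse(1, 4)): [E, A, B, C, F, D]
After 3 (swap(5, 4)): [E, A, B, C, D, F]
After 4 (swap(2, 0)): [B, A, E, C, D, F]
After 5 (swap(3, 1)): [B, C, E, A, D, F]
After 6 (reverse(3, 4)): [B, C, E, D, A, F]
After 7 (rotate_left(3, 5, k=1)): [B, C, E, A, F, D]

Answer: [B, C, E, A, F, D]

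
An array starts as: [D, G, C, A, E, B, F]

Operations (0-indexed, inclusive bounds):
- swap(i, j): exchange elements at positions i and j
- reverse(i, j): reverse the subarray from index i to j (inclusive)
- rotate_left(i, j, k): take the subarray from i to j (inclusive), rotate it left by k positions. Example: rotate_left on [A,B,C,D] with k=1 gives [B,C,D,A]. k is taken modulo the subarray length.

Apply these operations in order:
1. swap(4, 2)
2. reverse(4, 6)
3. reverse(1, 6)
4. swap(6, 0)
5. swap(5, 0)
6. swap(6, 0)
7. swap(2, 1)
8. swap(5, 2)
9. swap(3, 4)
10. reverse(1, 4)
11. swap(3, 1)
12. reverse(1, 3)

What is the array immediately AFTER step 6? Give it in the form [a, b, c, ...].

After 1 (swap(4, 2)): [D, G, E, A, C, B, F]
After 2 (reverse(4, 6)): [D, G, E, A, F, B, C]
After 3 (reverse(1, 6)): [D, C, B, F, A, E, G]
After 4 (swap(6, 0)): [G, C, B, F, A, E, D]
After 5 (swap(5, 0)): [E, C, B, F, A, G, D]
After 6 (swap(6, 0)): [D, C, B, F, A, G, E]

Answer: [D, C, B, F, A, G, E]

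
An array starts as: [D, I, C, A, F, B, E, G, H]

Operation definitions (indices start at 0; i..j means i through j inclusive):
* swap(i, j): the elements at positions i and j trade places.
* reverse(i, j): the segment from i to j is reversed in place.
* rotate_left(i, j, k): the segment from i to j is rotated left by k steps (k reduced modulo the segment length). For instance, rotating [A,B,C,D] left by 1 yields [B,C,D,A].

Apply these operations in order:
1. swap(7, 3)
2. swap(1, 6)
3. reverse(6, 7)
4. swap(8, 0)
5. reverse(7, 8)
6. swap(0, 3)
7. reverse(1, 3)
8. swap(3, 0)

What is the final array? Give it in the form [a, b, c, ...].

Answer: [E, H, C, G, F, B, A, D, I]

Derivation:
After 1 (swap(7, 3)): [D, I, C, G, F, B, E, A, H]
After 2 (swap(1, 6)): [D, E, C, G, F, B, I, A, H]
After 3 (reverse(6, 7)): [D, E, C, G, F, B, A, I, H]
After 4 (swap(8, 0)): [H, E, C, G, F, B, A, I, D]
After 5 (reverse(7, 8)): [H, E, C, G, F, B, A, D, I]
After 6 (swap(0, 3)): [G, E, C, H, F, B, A, D, I]
After 7 (reverse(1, 3)): [G, H, C, E, F, B, A, D, I]
After 8 (swap(3, 0)): [E, H, C, G, F, B, A, D, I]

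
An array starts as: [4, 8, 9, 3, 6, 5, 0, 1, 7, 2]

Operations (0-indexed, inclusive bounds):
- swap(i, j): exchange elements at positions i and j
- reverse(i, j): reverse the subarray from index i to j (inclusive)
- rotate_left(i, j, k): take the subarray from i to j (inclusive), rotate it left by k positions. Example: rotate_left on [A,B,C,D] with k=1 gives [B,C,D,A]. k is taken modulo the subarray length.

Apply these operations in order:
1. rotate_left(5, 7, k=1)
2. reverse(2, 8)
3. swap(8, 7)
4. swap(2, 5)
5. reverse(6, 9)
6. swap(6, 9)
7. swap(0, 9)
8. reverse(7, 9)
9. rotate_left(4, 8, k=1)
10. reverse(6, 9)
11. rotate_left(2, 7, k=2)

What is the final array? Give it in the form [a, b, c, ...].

After 1 (rotate_left(5, 7, k=1)): [4, 8, 9, 3, 6, 0, 1, 5, 7, 2]
After 2 (reverse(2, 8)): [4, 8, 7, 5, 1, 0, 6, 3, 9, 2]
After 3 (swap(8, 7)): [4, 8, 7, 5, 1, 0, 6, 9, 3, 2]
After 4 (swap(2, 5)): [4, 8, 0, 5, 1, 7, 6, 9, 3, 2]
After 5 (reverse(6, 9)): [4, 8, 0, 5, 1, 7, 2, 3, 9, 6]
After 6 (swap(6, 9)): [4, 8, 0, 5, 1, 7, 6, 3, 9, 2]
After 7 (swap(0, 9)): [2, 8, 0, 5, 1, 7, 6, 3, 9, 4]
After 8 (reverse(7, 9)): [2, 8, 0, 5, 1, 7, 6, 4, 9, 3]
After 9 (rotate_left(4, 8, k=1)): [2, 8, 0, 5, 7, 6, 4, 9, 1, 3]
After 10 (reverse(6, 9)): [2, 8, 0, 5, 7, 6, 3, 1, 9, 4]
After 11 (rotate_left(2, 7, k=2)): [2, 8, 7, 6, 3, 1, 0, 5, 9, 4]

Answer: [2, 8, 7, 6, 3, 1, 0, 5, 9, 4]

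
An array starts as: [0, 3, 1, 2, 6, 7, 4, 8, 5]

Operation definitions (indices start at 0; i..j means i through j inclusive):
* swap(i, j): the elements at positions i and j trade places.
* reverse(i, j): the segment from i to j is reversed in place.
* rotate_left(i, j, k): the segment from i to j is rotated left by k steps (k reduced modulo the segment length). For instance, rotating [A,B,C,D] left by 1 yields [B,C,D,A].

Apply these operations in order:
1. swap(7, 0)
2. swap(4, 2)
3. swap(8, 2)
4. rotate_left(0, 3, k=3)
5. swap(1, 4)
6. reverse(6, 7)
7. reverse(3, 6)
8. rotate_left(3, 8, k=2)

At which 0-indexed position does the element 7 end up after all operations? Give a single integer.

After 1 (swap(7, 0)): [8, 3, 1, 2, 6, 7, 4, 0, 5]
After 2 (swap(4, 2)): [8, 3, 6, 2, 1, 7, 4, 0, 5]
After 3 (swap(8, 2)): [8, 3, 5, 2, 1, 7, 4, 0, 6]
After 4 (rotate_left(0, 3, k=3)): [2, 8, 3, 5, 1, 7, 4, 0, 6]
After 5 (swap(1, 4)): [2, 1, 3, 5, 8, 7, 4, 0, 6]
After 6 (reverse(6, 7)): [2, 1, 3, 5, 8, 7, 0, 4, 6]
After 7 (reverse(3, 6)): [2, 1, 3, 0, 7, 8, 5, 4, 6]
After 8 (rotate_left(3, 8, k=2)): [2, 1, 3, 8, 5, 4, 6, 0, 7]

Answer: 8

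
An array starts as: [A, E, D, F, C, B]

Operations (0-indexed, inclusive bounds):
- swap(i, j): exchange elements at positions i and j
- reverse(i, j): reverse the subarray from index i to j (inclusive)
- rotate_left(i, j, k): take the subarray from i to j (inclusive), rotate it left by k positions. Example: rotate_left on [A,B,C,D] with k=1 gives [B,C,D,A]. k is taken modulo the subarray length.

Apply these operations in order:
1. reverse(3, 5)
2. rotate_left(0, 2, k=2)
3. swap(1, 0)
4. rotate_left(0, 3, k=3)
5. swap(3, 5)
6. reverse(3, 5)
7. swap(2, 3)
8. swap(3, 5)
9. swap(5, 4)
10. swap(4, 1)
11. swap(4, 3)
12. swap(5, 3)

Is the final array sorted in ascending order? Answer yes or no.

Answer: no

Derivation:
After 1 (reverse(3, 5)): [A, E, D, B, C, F]
After 2 (rotate_left(0, 2, k=2)): [D, A, E, B, C, F]
After 3 (swap(1, 0)): [A, D, E, B, C, F]
After 4 (rotate_left(0, 3, k=3)): [B, A, D, E, C, F]
After 5 (swap(3, 5)): [B, A, D, F, C, E]
After 6 (reverse(3, 5)): [B, A, D, E, C, F]
After 7 (swap(2, 3)): [B, A, E, D, C, F]
After 8 (swap(3, 5)): [B, A, E, F, C, D]
After 9 (swap(5, 4)): [B, A, E, F, D, C]
After 10 (swap(4, 1)): [B, D, E, F, A, C]
After 11 (swap(4, 3)): [B, D, E, A, F, C]
After 12 (swap(5, 3)): [B, D, E, C, F, A]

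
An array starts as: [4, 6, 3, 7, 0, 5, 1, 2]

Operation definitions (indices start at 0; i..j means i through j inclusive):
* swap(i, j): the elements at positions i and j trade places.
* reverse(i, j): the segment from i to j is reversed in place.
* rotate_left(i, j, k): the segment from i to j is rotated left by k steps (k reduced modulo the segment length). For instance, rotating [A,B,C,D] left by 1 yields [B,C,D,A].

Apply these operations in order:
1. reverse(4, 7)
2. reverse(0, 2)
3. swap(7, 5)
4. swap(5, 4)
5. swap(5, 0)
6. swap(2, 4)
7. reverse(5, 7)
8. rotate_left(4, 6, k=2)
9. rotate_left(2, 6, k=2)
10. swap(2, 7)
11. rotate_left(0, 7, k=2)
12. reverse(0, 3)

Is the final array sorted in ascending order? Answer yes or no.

Answer: no

Derivation:
After 1 (reverse(4, 7)): [4, 6, 3, 7, 2, 1, 5, 0]
After 2 (reverse(0, 2)): [3, 6, 4, 7, 2, 1, 5, 0]
After 3 (swap(7, 5)): [3, 6, 4, 7, 2, 0, 5, 1]
After 4 (swap(5, 4)): [3, 6, 4, 7, 0, 2, 5, 1]
After 5 (swap(5, 0)): [2, 6, 4, 7, 0, 3, 5, 1]
After 6 (swap(2, 4)): [2, 6, 0, 7, 4, 3, 5, 1]
After 7 (reverse(5, 7)): [2, 6, 0, 7, 4, 1, 5, 3]
After 8 (rotate_left(4, 6, k=2)): [2, 6, 0, 7, 5, 4, 1, 3]
After 9 (rotate_left(2, 6, k=2)): [2, 6, 5, 4, 1, 0, 7, 3]
After 10 (swap(2, 7)): [2, 6, 3, 4, 1, 0, 7, 5]
After 11 (rotate_left(0, 7, k=2)): [3, 4, 1, 0, 7, 5, 2, 6]
After 12 (reverse(0, 3)): [0, 1, 4, 3, 7, 5, 2, 6]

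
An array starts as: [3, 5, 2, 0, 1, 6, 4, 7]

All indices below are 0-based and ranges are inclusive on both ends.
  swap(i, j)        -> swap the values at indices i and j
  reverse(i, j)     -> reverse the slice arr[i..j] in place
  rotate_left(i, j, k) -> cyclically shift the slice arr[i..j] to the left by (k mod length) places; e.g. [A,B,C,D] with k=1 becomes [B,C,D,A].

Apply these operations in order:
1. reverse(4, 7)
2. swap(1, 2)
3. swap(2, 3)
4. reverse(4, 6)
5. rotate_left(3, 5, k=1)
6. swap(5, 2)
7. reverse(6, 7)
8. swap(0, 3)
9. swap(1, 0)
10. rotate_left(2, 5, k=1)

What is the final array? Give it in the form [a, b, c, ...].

Answer: [2, 6, 3, 4, 0, 5, 1, 7]

Derivation:
After 1 (reverse(4, 7)): [3, 5, 2, 0, 7, 4, 6, 1]
After 2 (swap(1, 2)): [3, 2, 5, 0, 7, 4, 6, 1]
After 3 (swap(2, 3)): [3, 2, 0, 5, 7, 4, 6, 1]
After 4 (reverse(4, 6)): [3, 2, 0, 5, 6, 4, 7, 1]
After 5 (rotate_left(3, 5, k=1)): [3, 2, 0, 6, 4, 5, 7, 1]
After 6 (swap(5, 2)): [3, 2, 5, 6, 4, 0, 7, 1]
After 7 (reverse(6, 7)): [3, 2, 5, 6, 4, 0, 1, 7]
After 8 (swap(0, 3)): [6, 2, 5, 3, 4, 0, 1, 7]
After 9 (swap(1, 0)): [2, 6, 5, 3, 4, 0, 1, 7]
After 10 (rotate_left(2, 5, k=1)): [2, 6, 3, 4, 0, 5, 1, 7]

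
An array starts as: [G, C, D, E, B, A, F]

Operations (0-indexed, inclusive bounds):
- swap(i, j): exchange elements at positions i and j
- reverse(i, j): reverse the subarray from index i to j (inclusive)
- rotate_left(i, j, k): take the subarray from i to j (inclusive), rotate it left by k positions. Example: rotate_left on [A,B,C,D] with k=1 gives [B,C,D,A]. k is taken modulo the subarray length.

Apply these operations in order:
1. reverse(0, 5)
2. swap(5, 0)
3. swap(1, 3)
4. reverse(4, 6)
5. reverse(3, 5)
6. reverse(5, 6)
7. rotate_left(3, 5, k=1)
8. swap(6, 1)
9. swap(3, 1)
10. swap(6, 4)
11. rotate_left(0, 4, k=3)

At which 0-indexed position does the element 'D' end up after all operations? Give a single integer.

Answer: 1

Derivation:
After 1 (reverse(0, 5)): [A, B, E, D, C, G, F]
After 2 (swap(5, 0)): [G, B, E, D, C, A, F]
After 3 (swap(1, 3)): [G, D, E, B, C, A, F]
After 4 (reverse(4, 6)): [G, D, E, B, F, A, C]
After 5 (reverse(3, 5)): [G, D, E, A, F, B, C]
After 6 (reverse(5, 6)): [G, D, E, A, F, C, B]
After 7 (rotate_left(3, 5, k=1)): [G, D, E, F, C, A, B]
After 8 (swap(6, 1)): [G, B, E, F, C, A, D]
After 9 (swap(3, 1)): [G, F, E, B, C, A, D]
After 10 (swap(6, 4)): [G, F, E, B, D, A, C]
After 11 (rotate_left(0, 4, k=3)): [B, D, G, F, E, A, C]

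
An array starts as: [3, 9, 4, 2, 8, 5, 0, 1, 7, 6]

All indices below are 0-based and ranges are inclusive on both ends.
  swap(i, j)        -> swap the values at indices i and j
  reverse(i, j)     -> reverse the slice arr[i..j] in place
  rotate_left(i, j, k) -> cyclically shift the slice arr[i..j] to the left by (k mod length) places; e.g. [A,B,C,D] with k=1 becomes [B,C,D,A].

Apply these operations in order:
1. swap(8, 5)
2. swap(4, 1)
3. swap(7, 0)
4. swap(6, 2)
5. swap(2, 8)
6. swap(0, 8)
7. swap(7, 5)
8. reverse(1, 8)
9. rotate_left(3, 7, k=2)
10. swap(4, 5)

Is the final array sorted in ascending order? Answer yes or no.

Answer: no

Derivation:
After 1 (swap(8, 5)): [3, 9, 4, 2, 8, 7, 0, 1, 5, 6]
After 2 (swap(4, 1)): [3, 8, 4, 2, 9, 7, 0, 1, 5, 6]
After 3 (swap(7, 0)): [1, 8, 4, 2, 9, 7, 0, 3, 5, 6]
After 4 (swap(6, 2)): [1, 8, 0, 2, 9, 7, 4, 3, 5, 6]
After 5 (swap(2, 8)): [1, 8, 5, 2, 9, 7, 4, 3, 0, 6]
After 6 (swap(0, 8)): [0, 8, 5, 2, 9, 7, 4, 3, 1, 6]
After 7 (swap(7, 5)): [0, 8, 5, 2, 9, 3, 4, 7, 1, 6]
After 8 (reverse(1, 8)): [0, 1, 7, 4, 3, 9, 2, 5, 8, 6]
After 9 (rotate_left(3, 7, k=2)): [0, 1, 7, 9, 2, 5, 4, 3, 8, 6]
After 10 (swap(4, 5)): [0, 1, 7, 9, 5, 2, 4, 3, 8, 6]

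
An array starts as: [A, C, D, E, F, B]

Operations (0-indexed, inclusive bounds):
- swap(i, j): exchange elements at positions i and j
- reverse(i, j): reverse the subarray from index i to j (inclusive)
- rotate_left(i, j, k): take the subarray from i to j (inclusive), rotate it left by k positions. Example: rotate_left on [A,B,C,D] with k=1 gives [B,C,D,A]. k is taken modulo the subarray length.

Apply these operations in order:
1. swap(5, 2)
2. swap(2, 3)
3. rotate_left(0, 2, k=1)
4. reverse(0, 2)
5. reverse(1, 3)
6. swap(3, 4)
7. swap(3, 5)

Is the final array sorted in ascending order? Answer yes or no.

Answer: yes

Derivation:
After 1 (swap(5, 2)): [A, C, B, E, F, D]
After 2 (swap(2, 3)): [A, C, E, B, F, D]
After 3 (rotate_left(0, 2, k=1)): [C, E, A, B, F, D]
After 4 (reverse(0, 2)): [A, E, C, B, F, D]
After 5 (reverse(1, 3)): [A, B, C, E, F, D]
After 6 (swap(3, 4)): [A, B, C, F, E, D]
After 7 (swap(3, 5)): [A, B, C, D, E, F]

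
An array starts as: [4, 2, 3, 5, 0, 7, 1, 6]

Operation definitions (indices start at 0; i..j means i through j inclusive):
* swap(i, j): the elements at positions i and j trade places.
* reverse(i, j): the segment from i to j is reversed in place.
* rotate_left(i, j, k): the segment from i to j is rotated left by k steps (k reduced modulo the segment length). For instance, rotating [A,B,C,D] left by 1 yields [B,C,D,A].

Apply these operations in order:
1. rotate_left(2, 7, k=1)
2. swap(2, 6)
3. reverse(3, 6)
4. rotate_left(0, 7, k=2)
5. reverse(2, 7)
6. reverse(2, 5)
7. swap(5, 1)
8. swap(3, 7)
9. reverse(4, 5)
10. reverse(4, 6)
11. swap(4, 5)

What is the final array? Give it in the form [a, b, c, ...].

Answer: [6, 2, 0, 1, 4, 7, 5, 3]

Derivation:
After 1 (rotate_left(2, 7, k=1)): [4, 2, 5, 0, 7, 1, 6, 3]
After 2 (swap(2, 6)): [4, 2, 6, 0, 7, 1, 5, 3]
After 3 (reverse(3, 6)): [4, 2, 6, 5, 1, 7, 0, 3]
After 4 (rotate_left(0, 7, k=2)): [6, 5, 1, 7, 0, 3, 4, 2]
After 5 (reverse(2, 7)): [6, 5, 2, 4, 3, 0, 7, 1]
After 6 (reverse(2, 5)): [6, 5, 0, 3, 4, 2, 7, 1]
After 7 (swap(5, 1)): [6, 2, 0, 3, 4, 5, 7, 1]
After 8 (swap(3, 7)): [6, 2, 0, 1, 4, 5, 7, 3]
After 9 (reverse(4, 5)): [6, 2, 0, 1, 5, 4, 7, 3]
After 10 (reverse(4, 6)): [6, 2, 0, 1, 7, 4, 5, 3]
After 11 (swap(4, 5)): [6, 2, 0, 1, 4, 7, 5, 3]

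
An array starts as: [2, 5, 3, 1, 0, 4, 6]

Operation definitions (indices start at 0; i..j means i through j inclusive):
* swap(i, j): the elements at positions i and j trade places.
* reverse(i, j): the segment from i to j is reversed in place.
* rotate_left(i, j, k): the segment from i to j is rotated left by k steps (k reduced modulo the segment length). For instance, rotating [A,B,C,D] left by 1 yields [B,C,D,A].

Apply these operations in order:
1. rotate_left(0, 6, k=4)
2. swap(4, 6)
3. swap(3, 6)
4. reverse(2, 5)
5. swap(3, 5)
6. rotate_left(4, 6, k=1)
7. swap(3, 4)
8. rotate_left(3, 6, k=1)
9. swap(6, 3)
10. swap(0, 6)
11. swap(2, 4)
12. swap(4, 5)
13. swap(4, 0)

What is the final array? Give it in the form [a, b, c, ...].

After 1 (rotate_left(0, 6, k=4)): [0, 4, 6, 2, 5, 3, 1]
After 2 (swap(4, 6)): [0, 4, 6, 2, 1, 3, 5]
After 3 (swap(3, 6)): [0, 4, 6, 5, 1, 3, 2]
After 4 (reverse(2, 5)): [0, 4, 3, 1, 5, 6, 2]
After 5 (swap(3, 5)): [0, 4, 3, 6, 5, 1, 2]
After 6 (rotate_left(4, 6, k=1)): [0, 4, 3, 6, 1, 2, 5]
After 7 (swap(3, 4)): [0, 4, 3, 1, 6, 2, 5]
After 8 (rotate_left(3, 6, k=1)): [0, 4, 3, 6, 2, 5, 1]
After 9 (swap(6, 3)): [0, 4, 3, 1, 2, 5, 6]
After 10 (swap(0, 6)): [6, 4, 3, 1, 2, 5, 0]
After 11 (swap(2, 4)): [6, 4, 2, 1, 3, 5, 0]
After 12 (swap(4, 5)): [6, 4, 2, 1, 5, 3, 0]
After 13 (swap(4, 0)): [5, 4, 2, 1, 6, 3, 0]

Answer: [5, 4, 2, 1, 6, 3, 0]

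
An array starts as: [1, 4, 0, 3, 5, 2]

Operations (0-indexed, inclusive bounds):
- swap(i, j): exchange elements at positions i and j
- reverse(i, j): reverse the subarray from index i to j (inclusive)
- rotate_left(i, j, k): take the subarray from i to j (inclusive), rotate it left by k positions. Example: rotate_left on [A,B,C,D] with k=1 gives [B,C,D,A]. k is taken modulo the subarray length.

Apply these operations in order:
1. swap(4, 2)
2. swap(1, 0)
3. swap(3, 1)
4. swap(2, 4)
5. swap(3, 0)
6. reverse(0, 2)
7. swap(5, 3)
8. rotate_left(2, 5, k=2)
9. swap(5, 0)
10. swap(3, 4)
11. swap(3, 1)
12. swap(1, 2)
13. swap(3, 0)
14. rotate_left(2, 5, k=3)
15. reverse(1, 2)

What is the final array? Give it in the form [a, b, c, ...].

Answer: [3, 0, 5, 1, 2, 4]

Derivation:
After 1 (swap(4, 2)): [1, 4, 5, 3, 0, 2]
After 2 (swap(1, 0)): [4, 1, 5, 3, 0, 2]
After 3 (swap(3, 1)): [4, 3, 5, 1, 0, 2]
After 4 (swap(2, 4)): [4, 3, 0, 1, 5, 2]
After 5 (swap(3, 0)): [1, 3, 0, 4, 5, 2]
After 6 (reverse(0, 2)): [0, 3, 1, 4, 5, 2]
After 7 (swap(5, 3)): [0, 3, 1, 2, 5, 4]
After 8 (rotate_left(2, 5, k=2)): [0, 3, 5, 4, 1, 2]
After 9 (swap(5, 0)): [2, 3, 5, 4, 1, 0]
After 10 (swap(3, 4)): [2, 3, 5, 1, 4, 0]
After 11 (swap(3, 1)): [2, 1, 5, 3, 4, 0]
After 12 (swap(1, 2)): [2, 5, 1, 3, 4, 0]
After 13 (swap(3, 0)): [3, 5, 1, 2, 4, 0]
After 14 (rotate_left(2, 5, k=3)): [3, 5, 0, 1, 2, 4]
After 15 (reverse(1, 2)): [3, 0, 5, 1, 2, 4]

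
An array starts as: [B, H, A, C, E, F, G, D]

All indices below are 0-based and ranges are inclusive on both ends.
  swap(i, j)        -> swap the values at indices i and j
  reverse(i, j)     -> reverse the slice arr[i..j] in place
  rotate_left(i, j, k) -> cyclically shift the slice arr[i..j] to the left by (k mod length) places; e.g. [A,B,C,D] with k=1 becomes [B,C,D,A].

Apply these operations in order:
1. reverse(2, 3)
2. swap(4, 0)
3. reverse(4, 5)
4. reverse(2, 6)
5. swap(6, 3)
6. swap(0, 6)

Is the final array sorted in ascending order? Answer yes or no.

Answer: no

Derivation:
After 1 (reverse(2, 3)): [B, H, C, A, E, F, G, D]
After 2 (swap(4, 0)): [E, H, C, A, B, F, G, D]
After 3 (reverse(4, 5)): [E, H, C, A, F, B, G, D]
After 4 (reverse(2, 6)): [E, H, G, B, F, A, C, D]
After 5 (swap(6, 3)): [E, H, G, C, F, A, B, D]
After 6 (swap(0, 6)): [B, H, G, C, F, A, E, D]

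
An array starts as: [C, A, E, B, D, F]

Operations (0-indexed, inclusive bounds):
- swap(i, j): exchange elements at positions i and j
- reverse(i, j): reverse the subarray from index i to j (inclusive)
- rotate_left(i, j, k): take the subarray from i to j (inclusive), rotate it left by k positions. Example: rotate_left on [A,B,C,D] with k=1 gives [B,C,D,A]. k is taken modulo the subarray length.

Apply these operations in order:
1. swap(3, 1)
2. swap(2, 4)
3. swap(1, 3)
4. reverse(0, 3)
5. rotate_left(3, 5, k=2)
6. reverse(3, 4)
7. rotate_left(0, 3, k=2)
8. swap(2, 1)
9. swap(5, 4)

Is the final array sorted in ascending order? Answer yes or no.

Answer: yes

Derivation:
After 1 (swap(3, 1)): [C, B, E, A, D, F]
After 2 (swap(2, 4)): [C, B, D, A, E, F]
After 3 (swap(1, 3)): [C, A, D, B, E, F]
After 4 (reverse(0, 3)): [B, D, A, C, E, F]
After 5 (rotate_left(3, 5, k=2)): [B, D, A, F, C, E]
After 6 (reverse(3, 4)): [B, D, A, C, F, E]
After 7 (rotate_left(0, 3, k=2)): [A, C, B, D, F, E]
After 8 (swap(2, 1)): [A, B, C, D, F, E]
After 9 (swap(5, 4)): [A, B, C, D, E, F]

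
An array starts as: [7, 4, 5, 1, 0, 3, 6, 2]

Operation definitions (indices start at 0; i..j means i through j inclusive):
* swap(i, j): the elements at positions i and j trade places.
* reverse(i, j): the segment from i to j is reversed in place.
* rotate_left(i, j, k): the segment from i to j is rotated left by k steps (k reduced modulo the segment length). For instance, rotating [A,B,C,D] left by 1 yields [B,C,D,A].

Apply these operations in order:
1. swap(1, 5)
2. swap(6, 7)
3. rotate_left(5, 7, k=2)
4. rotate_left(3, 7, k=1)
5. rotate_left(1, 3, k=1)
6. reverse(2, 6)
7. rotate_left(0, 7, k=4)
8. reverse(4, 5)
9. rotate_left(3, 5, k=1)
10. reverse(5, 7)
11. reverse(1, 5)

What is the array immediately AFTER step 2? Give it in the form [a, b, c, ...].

Answer: [7, 3, 5, 1, 0, 4, 2, 6]

Derivation:
After 1 (swap(1, 5)): [7, 3, 5, 1, 0, 4, 6, 2]
After 2 (swap(6, 7)): [7, 3, 5, 1, 0, 4, 2, 6]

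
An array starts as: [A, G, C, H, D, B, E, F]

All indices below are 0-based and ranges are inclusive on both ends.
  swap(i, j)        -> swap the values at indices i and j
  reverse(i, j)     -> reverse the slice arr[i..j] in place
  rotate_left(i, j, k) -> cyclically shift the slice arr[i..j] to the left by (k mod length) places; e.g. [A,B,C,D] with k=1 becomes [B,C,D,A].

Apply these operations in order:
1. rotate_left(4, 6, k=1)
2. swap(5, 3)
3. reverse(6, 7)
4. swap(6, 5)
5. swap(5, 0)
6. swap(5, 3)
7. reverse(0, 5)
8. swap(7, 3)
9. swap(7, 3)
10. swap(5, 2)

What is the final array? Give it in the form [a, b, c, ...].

After 1 (rotate_left(4, 6, k=1)): [A, G, C, H, B, E, D, F]
After 2 (swap(5, 3)): [A, G, C, E, B, H, D, F]
After 3 (reverse(6, 7)): [A, G, C, E, B, H, F, D]
After 4 (swap(6, 5)): [A, G, C, E, B, F, H, D]
After 5 (swap(5, 0)): [F, G, C, E, B, A, H, D]
After 6 (swap(5, 3)): [F, G, C, A, B, E, H, D]
After 7 (reverse(0, 5)): [E, B, A, C, G, F, H, D]
After 8 (swap(7, 3)): [E, B, A, D, G, F, H, C]
After 9 (swap(7, 3)): [E, B, A, C, G, F, H, D]
After 10 (swap(5, 2)): [E, B, F, C, G, A, H, D]

Answer: [E, B, F, C, G, A, H, D]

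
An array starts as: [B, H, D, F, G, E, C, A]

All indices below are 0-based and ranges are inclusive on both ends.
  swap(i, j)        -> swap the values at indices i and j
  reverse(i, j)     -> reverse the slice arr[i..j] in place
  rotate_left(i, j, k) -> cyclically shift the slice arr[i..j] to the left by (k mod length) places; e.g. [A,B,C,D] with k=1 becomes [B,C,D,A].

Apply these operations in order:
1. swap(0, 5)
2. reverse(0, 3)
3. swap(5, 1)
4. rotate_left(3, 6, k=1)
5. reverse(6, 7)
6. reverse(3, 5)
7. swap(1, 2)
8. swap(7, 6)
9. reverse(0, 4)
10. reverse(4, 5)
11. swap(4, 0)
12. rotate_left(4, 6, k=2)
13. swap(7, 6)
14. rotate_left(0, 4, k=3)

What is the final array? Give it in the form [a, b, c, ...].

After 1 (swap(0, 5)): [E, H, D, F, G, B, C, A]
After 2 (reverse(0, 3)): [F, D, H, E, G, B, C, A]
After 3 (swap(5, 1)): [F, B, H, E, G, D, C, A]
After 4 (rotate_left(3, 6, k=1)): [F, B, H, G, D, C, E, A]
After 5 (reverse(6, 7)): [F, B, H, G, D, C, A, E]
After 6 (reverse(3, 5)): [F, B, H, C, D, G, A, E]
After 7 (swap(1, 2)): [F, H, B, C, D, G, A, E]
After 8 (swap(7, 6)): [F, H, B, C, D, G, E, A]
After 9 (reverse(0, 4)): [D, C, B, H, F, G, E, A]
After 10 (reverse(4, 5)): [D, C, B, H, G, F, E, A]
After 11 (swap(4, 0)): [G, C, B, H, D, F, E, A]
After 12 (rotate_left(4, 6, k=2)): [G, C, B, H, E, D, F, A]
After 13 (swap(7, 6)): [G, C, B, H, E, D, A, F]
After 14 (rotate_left(0, 4, k=3)): [H, E, G, C, B, D, A, F]

Answer: [H, E, G, C, B, D, A, F]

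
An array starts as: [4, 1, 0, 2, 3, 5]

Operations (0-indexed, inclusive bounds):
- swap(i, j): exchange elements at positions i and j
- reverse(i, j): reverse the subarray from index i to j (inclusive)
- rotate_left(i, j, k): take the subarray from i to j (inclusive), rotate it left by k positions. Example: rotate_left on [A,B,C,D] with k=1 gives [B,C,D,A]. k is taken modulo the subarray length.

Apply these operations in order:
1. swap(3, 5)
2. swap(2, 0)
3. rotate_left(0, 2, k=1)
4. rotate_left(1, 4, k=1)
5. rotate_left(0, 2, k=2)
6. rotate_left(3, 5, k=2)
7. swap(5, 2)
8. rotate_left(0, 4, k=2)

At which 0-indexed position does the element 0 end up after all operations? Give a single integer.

Answer: 5

Derivation:
After 1 (swap(3, 5)): [4, 1, 0, 5, 3, 2]
After 2 (swap(2, 0)): [0, 1, 4, 5, 3, 2]
After 3 (rotate_left(0, 2, k=1)): [1, 4, 0, 5, 3, 2]
After 4 (rotate_left(1, 4, k=1)): [1, 0, 5, 3, 4, 2]
After 5 (rotate_left(0, 2, k=2)): [5, 1, 0, 3, 4, 2]
After 6 (rotate_left(3, 5, k=2)): [5, 1, 0, 2, 3, 4]
After 7 (swap(5, 2)): [5, 1, 4, 2, 3, 0]
After 8 (rotate_left(0, 4, k=2)): [4, 2, 3, 5, 1, 0]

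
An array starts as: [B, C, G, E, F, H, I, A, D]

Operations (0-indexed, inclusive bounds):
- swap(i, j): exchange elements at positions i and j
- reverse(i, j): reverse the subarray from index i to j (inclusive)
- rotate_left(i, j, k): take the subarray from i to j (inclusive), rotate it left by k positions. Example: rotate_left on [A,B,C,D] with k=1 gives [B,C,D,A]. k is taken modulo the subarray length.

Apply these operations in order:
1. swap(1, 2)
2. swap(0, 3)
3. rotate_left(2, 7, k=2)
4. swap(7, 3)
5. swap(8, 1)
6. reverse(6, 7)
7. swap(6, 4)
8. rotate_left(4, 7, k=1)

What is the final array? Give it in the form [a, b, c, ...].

After 1 (swap(1, 2)): [B, G, C, E, F, H, I, A, D]
After 2 (swap(0, 3)): [E, G, C, B, F, H, I, A, D]
After 3 (rotate_left(2, 7, k=2)): [E, G, F, H, I, A, C, B, D]
After 4 (swap(7, 3)): [E, G, F, B, I, A, C, H, D]
After 5 (swap(8, 1)): [E, D, F, B, I, A, C, H, G]
After 6 (reverse(6, 7)): [E, D, F, B, I, A, H, C, G]
After 7 (swap(6, 4)): [E, D, F, B, H, A, I, C, G]
After 8 (rotate_left(4, 7, k=1)): [E, D, F, B, A, I, C, H, G]

Answer: [E, D, F, B, A, I, C, H, G]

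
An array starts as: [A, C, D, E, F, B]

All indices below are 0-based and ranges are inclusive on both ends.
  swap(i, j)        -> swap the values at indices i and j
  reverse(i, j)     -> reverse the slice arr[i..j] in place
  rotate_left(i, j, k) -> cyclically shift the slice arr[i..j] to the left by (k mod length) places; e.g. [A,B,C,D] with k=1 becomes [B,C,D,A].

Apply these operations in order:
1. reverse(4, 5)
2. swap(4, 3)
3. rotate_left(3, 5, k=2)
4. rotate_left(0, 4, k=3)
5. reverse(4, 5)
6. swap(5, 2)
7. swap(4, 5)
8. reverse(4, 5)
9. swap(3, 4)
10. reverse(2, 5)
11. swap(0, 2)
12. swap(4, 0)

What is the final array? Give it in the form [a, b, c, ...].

After 1 (reverse(4, 5)): [A, C, D, E, B, F]
After 2 (swap(4, 3)): [A, C, D, B, E, F]
After 3 (rotate_left(3, 5, k=2)): [A, C, D, F, B, E]
After 4 (rotate_left(0, 4, k=3)): [F, B, A, C, D, E]
After 5 (reverse(4, 5)): [F, B, A, C, E, D]
After 6 (swap(5, 2)): [F, B, D, C, E, A]
After 7 (swap(4, 5)): [F, B, D, C, A, E]
After 8 (reverse(4, 5)): [F, B, D, C, E, A]
After 9 (swap(3, 4)): [F, B, D, E, C, A]
After 10 (reverse(2, 5)): [F, B, A, C, E, D]
After 11 (swap(0, 2)): [A, B, F, C, E, D]
After 12 (swap(4, 0)): [E, B, F, C, A, D]

Answer: [E, B, F, C, A, D]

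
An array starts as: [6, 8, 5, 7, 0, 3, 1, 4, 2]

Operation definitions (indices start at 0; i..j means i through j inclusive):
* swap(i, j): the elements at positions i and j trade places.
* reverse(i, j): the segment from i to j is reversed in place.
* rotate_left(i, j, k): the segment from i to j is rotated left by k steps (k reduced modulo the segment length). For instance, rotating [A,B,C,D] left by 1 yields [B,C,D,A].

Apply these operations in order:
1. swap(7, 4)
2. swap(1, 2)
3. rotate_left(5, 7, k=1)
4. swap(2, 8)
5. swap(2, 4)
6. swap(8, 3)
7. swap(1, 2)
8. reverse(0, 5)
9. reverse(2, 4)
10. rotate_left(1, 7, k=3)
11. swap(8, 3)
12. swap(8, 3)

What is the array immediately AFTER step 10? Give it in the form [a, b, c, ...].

After 1 (swap(7, 4)): [6, 8, 5, 7, 4, 3, 1, 0, 2]
After 2 (swap(1, 2)): [6, 5, 8, 7, 4, 3, 1, 0, 2]
After 3 (rotate_left(5, 7, k=1)): [6, 5, 8, 7, 4, 1, 0, 3, 2]
After 4 (swap(2, 8)): [6, 5, 2, 7, 4, 1, 0, 3, 8]
After 5 (swap(2, 4)): [6, 5, 4, 7, 2, 1, 0, 3, 8]
After 6 (swap(8, 3)): [6, 5, 4, 8, 2, 1, 0, 3, 7]
After 7 (swap(1, 2)): [6, 4, 5, 8, 2, 1, 0, 3, 7]
After 8 (reverse(0, 5)): [1, 2, 8, 5, 4, 6, 0, 3, 7]
After 9 (reverse(2, 4)): [1, 2, 4, 5, 8, 6, 0, 3, 7]
After 10 (rotate_left(1, 7, k=3)): [1, 8, 6, 0, 3, 2, 4, 5, 7]

Answer: [1, 8, 6, 0, 3, 2, 4, 5, 7]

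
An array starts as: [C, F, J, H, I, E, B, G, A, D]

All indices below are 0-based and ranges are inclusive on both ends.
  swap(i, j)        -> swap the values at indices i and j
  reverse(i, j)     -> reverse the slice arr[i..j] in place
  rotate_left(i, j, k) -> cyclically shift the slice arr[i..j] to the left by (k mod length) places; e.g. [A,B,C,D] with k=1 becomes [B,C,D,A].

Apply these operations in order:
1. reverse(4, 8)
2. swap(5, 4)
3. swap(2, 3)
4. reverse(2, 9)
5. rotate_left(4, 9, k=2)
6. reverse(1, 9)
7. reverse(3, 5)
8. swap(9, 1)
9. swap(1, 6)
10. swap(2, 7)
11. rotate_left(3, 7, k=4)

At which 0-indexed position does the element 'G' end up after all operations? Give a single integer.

After 1 (reverse(4, 8)): [C, F, J, H, A, G, B, E, I, D]
After 2 (swap(5, 4)): [C, F, J, H, G, A, B, E, I, D]
After 3 (swap(2, 3)): [C, F, H, J, G, A, B, E, I, D]
After 4 (reverse(2, 9)): [C, F, D, I, E, B, A, G, J, H]
After 5 (rotate_left(4, 9, k=2)): [C, F, D, I, A, G, J, H, E, B]
After 6 (reverse(1, 9)): [C, B, E, H, J, G, A, I, D, F]
After 7 (reverse(3, 5)): [C, B, E, G, J, H, A, I, D, F]
After 8 (swap(9, 1)): [C, F, E, G, J, H, A, I, D, B]
After 9 (swap(1, 6)): [C, A, E, G, J, H, F, I, D, B]
After 10 (swap(2, 7)): [C, A, I, G, J, H, F, E, D, B]
After 11 (rotate_left(3, 7, k=4)): [C, A, I, E, G, J, H, F, D, B]

Answer: 4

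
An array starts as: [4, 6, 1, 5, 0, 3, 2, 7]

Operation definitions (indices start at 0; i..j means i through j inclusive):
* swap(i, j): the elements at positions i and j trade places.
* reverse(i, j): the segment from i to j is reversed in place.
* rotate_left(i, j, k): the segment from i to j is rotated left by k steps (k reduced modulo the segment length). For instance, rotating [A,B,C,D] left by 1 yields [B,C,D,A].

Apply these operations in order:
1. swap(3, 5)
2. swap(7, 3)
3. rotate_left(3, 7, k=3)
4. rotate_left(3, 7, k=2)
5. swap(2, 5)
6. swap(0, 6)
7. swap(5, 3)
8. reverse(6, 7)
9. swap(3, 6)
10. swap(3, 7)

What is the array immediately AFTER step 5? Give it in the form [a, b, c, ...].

After 1 (swap(3, 5)): [4, 6, 1, 3, 0, 5, 2, 7]
After 2 (swap(7, 3)): [4, 6, 1, 7, 0, 5, 2, 3]
After 3 (rotate_left(3, 7, k=3)): [4, 6, 1, 2, 3, 7, 0, 5]
After 4 (rotate_left(3, 7, k=2)): [4, 6, 1, 7, 0, 5, 2, 3]
After 5 (swap(2, 5)): [4, 6, 5, 7, 0, 1, 2, 3]

Answer: [4, 6, 5, 7, 0, 1, 2, 3]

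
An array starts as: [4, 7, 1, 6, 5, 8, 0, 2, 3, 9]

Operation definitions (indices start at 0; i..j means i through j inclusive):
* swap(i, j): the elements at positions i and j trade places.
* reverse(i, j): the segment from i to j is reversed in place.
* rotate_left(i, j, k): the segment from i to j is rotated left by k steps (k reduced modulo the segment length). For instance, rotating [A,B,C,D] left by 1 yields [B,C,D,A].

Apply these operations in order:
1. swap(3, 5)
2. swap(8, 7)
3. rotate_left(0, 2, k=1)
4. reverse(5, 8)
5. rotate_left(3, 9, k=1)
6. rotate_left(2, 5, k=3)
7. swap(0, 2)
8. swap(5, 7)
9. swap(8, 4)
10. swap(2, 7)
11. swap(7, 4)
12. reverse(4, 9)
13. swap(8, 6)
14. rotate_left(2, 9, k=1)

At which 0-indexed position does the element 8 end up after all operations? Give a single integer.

Answer: 3

Derivation:
After 1 (swap(3, 5)): [4, 7, 1, 8, 5, 6, 0, 2, 3, 9]
After 2 (swap(8, 7)): [4, 7, 1, 8, 5, 6, 0, 3, 2, 9]
After 3 (rotate_left(0, 2, k=1)): [7, 1, 4, 8, 5, 6, 0, 3, 2, 9]
After 4 (reverse(5, 8)): [7, 1, 4, 8, 5, 2, 3, 0, 6, 9]
After 5 (rotate_left(3, 9, k=1)): [7, 1, 4, 5, 2, 3, 0, 6, 9, 8]
After 6 (rotate_left(2, 5, k=3)): [7, 1, 3, 4, 5, 2, 0, 6, 9, 8]
After 7 (swap(0, 2)): [3, 1, 7, 4, 5, 2, 0, 6, 9, 8]
After 8 (swap(5, 7)): [3, 1, 7, 4, 5, 6, 0, 2, 9, 8]
After 9 (swap(8, 4)): [3, 1, 7, 4, 9, 6, 0, 2, 5, 8]
After 10 (swap(2, 7)): [3, 1, 2, 4, 9, 6, 0, 7, 5, 8]
After 11 (swap(7, 4)): [3, 1, 2, 4, 7, 6, 0, 9, 5, 8]
After 12 (reverse(4, 9)): [3, 1, 2, 4, 8, 5, 9, 0, 6, 7]
After 13 (swap(8, 6)): [3, 1, 2, 4, 8, 5, 6, 0, 9, 7]
After 14 (rotate_left(2, 9, k=1)): [3, 1, 4, 8, 5, 6, 0, 9, 7, 2]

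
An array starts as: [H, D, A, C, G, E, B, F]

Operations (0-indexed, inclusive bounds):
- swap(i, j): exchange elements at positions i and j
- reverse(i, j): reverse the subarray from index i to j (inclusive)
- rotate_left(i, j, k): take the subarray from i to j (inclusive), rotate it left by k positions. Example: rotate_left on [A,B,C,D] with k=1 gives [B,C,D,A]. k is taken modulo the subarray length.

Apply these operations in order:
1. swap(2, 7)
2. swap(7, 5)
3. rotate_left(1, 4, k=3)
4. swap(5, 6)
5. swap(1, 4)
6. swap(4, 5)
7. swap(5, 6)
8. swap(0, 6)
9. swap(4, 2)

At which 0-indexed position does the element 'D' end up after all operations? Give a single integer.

Answer: 4

Derivation:
After 1 (swap(2, 7)): [H, D, F, C, G, E, B, A]
After 2 (swap(7, 5)): [H, D, F, C, G, A, B, E]
After 3 (rotate_left(1, 4, k=3)): [H, G, D, F, C, A, B, E]
After 4 (swap(5, 6)): [H, G, D, F, C, B, A, E]
After 5 (swap(1, 4)): [H, C, D, F, G, B, A, E]
After 6 (swap(4, 5)): [H, C, D, F, B, G, A, E]
After 7 (swap(5, 6)): [H, C, D, F, B, A, G, E]
After 8 (swap(0, 6)): [G, C, D, F, B, A, H, E]
After 9 (swap(4, 2)): [G, C, B, F, D, A, H, E]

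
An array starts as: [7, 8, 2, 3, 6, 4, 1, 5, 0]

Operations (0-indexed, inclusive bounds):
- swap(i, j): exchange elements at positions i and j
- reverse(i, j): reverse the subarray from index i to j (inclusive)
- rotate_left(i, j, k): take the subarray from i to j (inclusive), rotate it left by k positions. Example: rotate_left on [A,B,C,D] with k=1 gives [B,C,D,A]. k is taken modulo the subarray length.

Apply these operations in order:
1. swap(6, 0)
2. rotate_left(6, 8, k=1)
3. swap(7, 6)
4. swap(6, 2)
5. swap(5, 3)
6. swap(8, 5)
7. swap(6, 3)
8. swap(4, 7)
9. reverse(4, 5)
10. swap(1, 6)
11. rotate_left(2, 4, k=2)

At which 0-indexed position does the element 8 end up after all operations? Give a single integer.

Answer: 6

Derivation:
After 1 (swap(6, 0)): [1, 8, 2, 3, 6, 4, 7, 5, 0]
After 2 (rotate_left(6, 8, k=1)): [1, 8, 2, 3, 6, 4, 5, 0, 7]
After 3 (swap(7, 6)): [1, 8, 2, 3, 6, 4, 0, 5, 7]
After 4 (swap(6, 2)): [1, 8, 0, 3, 6, 4, 2, 5, 7]
After 5 (swap(5, 3)): [1, 8, 0, 4, 6, 3, 2, 5, 7]
After 6 (swap(8, 5)): [1, 8, 0, 4, 6, 7, 2, 5, 3]
After 7 (swap(6, 3)): [1, 8, 0, 2, 6, 7, 4, 5, 3]
After 8 (swap(4, 7)): [1, 8, 0, 2, 5, 7, 4, 6, 3]
After 9 (reverse(4, 5)): [1, 8, 0, 2, 7, 5, 4, 6, 3]
After 10 (swap(1, 6)): [1, 4, 0, 2, 7, 5, 8, 6, 3]
After 11 (rotate_left(2, 4, k=2)): [1, 4, 7, 0, 2, 5, 8, 6, 3]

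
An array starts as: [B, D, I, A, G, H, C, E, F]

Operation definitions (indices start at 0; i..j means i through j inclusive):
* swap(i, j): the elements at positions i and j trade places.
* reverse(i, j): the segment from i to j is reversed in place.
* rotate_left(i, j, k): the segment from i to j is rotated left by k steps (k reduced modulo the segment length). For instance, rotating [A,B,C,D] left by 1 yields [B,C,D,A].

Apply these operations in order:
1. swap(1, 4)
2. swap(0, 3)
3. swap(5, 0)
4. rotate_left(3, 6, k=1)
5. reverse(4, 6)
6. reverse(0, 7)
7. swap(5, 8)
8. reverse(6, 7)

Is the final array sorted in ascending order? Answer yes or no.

Answer: no

Derivation:
After 1 (swap(1, 4)): [B, G, I, A, D, H, C, E, F]
After 2 (swap(0, 3)): [A, G, I, B, D, H, C, E, F]
After 3 (swap(5, 0)): [H, G, I, B, D, A, C, E, F]
After 4 (rotate_left(3, 6, k=1)): [H, G, I, D, A, C, B, E, F]
After 5 (reverse(4, 6)): [H, G, I, D, B, C, A, E, F]
After 6 (reverse(0, 7)): [E, A, C, B, D, I, G, H, F]
After 7 (swap(5, 8)): [E, A, C, B, D, F, G, H, I]
After 8 (reverse(6, 7)): [E, A, C, B, D, F, H, G, I]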